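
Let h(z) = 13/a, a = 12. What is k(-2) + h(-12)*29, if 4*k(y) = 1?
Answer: 95/3 ≈ 31.667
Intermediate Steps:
h(z) = 13/12
k(y) = ¼ (k(y) = (¼)*1 = ¼)
k(-2) + h(-12)*29 = ¼ + (13/12)*29 = ¼ + 377/12 = 95/3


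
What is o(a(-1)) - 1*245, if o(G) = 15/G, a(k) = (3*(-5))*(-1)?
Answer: -244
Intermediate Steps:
a(k) = 15 (a(k) = -15*(-1) = 15)
o(a(-1)) - 1*245 = 15/15 - 1*245 = 15*(1/15) - 245 = 1 - 245 = -244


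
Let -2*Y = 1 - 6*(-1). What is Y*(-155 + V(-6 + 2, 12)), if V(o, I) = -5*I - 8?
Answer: 1561/2 ≈ 780.50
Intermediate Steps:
Y = -7/2 (Y = -(1 - 6*(-1))/2 = -(1 + 6)/2 = -½*7 = -7/2 ≈ -3.5000)
V(o, I) = -8 - 5*I
Y*(-155 + V(-6 + 2, 12)) = -7*(-155 + (-8 - 5*12))/2 = -7*(-155 + (-8 - 60))/2 = -7*(-155 - 68)/2 = -7/2*(-223) = 1561/2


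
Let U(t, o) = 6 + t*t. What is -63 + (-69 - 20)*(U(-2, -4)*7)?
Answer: -6293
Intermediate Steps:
U(t, o) = 6 + t²
-63 + (-69 - 20)*(U(-2, -4)*7) = -63 + (-69 - 20)*((6 + (-2)²)*7) = -63 - 89*(6 + 4)*7 = -63 - 890*7 = -63 - 89*70 = -63 - 6230 = -6293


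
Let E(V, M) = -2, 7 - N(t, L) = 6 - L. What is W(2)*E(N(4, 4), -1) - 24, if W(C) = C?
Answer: -28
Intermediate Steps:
N(t, L) = 1 + L (N(t, L) = 7 - (6 - L) = 7 + (-6 + L) = 1 + L)
W(2)*E(N(4, 4), -1) - 24 = 2*(-2) - 24 = -4 - 24 = -28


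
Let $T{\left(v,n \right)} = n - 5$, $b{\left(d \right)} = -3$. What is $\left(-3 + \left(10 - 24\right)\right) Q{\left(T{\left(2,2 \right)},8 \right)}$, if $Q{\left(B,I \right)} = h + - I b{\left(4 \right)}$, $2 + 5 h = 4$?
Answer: $- \frac{2074}{5} \approx -414.8$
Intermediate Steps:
$T{\left(v,n \right)} = -5 + n$ ($T{\left(v,n \right)} = n - 5 = -5 + n$)
$h = \frac{2}{5}$ ($h = - \frac{2}{5} + \frac{1}{5} \cdot 4 = - \frac{2}{5} + \frac{4}{5} = \frac{2}{5} \approx 0.4$)
$Q{\left(B,I \right)} = \frac{2}{5} + 3 I$ ($Q{\left(B,I \right)} = \frac{2}{5} + - I \left(-3\right) = \frac{2}{5} + 3 I$)
$\left(-3 + \left(10 - 24\right)\right) Q{\left(T{\left(2,2 \right)},8 \right)} = \left(-3 + \left(10 - 24\right)\right) \left(\frac{2}{5} + 3 \cdot 8\right) = \left(-3 + \left(10 - 24\right)\right) \left(\frac{2}{5} + 24\right) = \left(-3 - 14\right) \frac{122}{5} = \left(-17\right) \frac{122}{5} = - \frac{2074}{5}$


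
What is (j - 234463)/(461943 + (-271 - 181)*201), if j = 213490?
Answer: -6991/123697 ≈ -0.056517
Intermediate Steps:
(j - 234463)/(461943 + (-271 - 181)*201) = (213490 - 234463)/(461943 + (-271 - 181)*201) = -20973/(461943 - 452*201) = -20973/(461943 - 90852) = -20973/371091 = -20973*1/371091 = -6991/123697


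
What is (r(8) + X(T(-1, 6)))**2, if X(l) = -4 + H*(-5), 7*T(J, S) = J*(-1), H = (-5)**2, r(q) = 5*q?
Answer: 7921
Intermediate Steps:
H = 25
T(J, S) = -J/7 (T(J, S) = (J*(-1))/7 = (-J)/7 = -J/7)
X(l) = -129 (X(l) = -4 + 25*(-5) = -4 - 125 = -129)
(r(8) + X(T(-1, 6)))**2 = (5*8 - 129)**2 = (40 - 129)**2 = (-89)**2 = 7921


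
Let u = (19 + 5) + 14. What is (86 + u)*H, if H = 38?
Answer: 4712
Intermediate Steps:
u = 38 (u = 24 + 14 = 38)
(86 + u)*H = (86 + 38)*38 = 124*38 = 4712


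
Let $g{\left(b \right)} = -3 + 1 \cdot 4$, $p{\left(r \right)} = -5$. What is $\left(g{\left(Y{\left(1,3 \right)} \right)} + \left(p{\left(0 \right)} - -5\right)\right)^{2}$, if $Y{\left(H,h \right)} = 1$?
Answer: $1$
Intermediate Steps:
$g{\left(b \right)} = 1$ ($g{\left(b \right)} = -3 + 4 = 1$)
$\left(g{\left(Y{\left(1,3 \right)} \right)} + \left(p{\left(0 \right)} - -5\right)\right)^{2} = \left(1 - 0\right)^{2} = \left(1 + \left(-5 + 5\right)\right)^{2} = \left(1 + 0\right)^{2} = 1^{2} = 1$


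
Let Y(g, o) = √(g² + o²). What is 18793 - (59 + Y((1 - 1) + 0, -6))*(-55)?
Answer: 22368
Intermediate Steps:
18793 - (59 + Y((1 - 1) + 0, -6))*(-55) = 18793 - (59 + √(((1 - 1) + 0)² + (-6)²))*(-55) = 18793 - (59 + √((0 + 0)² + 36))*(-55) = 18793 - (59 + √(0² + 36))*(-55) = 18793 - (59 + √(0 + 36))*(-55) = 18793 - (59 + √36)*(-55) = 18793 - (59 + 6)*(-55) = 18793 - 65*(-55) = 18793 - 1*(-3575) = 18793 + 3575 = 22368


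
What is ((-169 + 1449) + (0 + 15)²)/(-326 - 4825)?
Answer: -1505/5151 ≈ -0.29218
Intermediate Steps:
((-169 + 1449) + (0 + 15)²)/(-326 - 4825) = (1280 + 15²)/(-5151) = (1280 + 225)*(-1/5151) = 1505*(-1/5151) = -1505/5151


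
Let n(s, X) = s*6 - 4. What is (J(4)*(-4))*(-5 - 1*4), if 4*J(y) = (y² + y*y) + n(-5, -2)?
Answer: -18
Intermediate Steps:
n(s, X) = -4 + 6*s (n(s, X) = 6*s - 4 = -4 + 6*s)
J(y) = -17/2 + y²/2 (J(y) = ((y² + y*y) + (-4 + 6*(-5)))/4 = ((y² + y²) + (-4 - 30))/4 = (2*y² - 34)/4 = (-34 + 2*y²)/4 = -17/2 + y²/2)
(J(4)*(-4))*(-5 - 1*4) = ((-17/2 + (½)*4²)*(-4))*(-5 - 1*4) = ((-17/2 + (½)*16)*(-4))*(-5 - 4) = ((-17/2 + 8)*(-4))*(-9) = -½*(-4)*(-9) = 2*(-9) = -18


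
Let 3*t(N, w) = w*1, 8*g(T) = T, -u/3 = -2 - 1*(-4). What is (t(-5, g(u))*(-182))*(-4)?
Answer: -182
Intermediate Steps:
u = -6 (u = -3*(-2 - 1*(-4)) = -3*(-2 + 4) = -3*2 = -6)
g(T) = T/8
t(N, w) = w/3 (t(N, w) = (w*1)/3 = w/3)
(t(-5, g(u))*(-182))*(-4) = ((((1/8)*(-6))/3)*(-182))*(-4) = (((1/3)*(-3/4))*(-182))*(-4) = -1/4*(-182)*(-4) = (91/2)*(-4) = -182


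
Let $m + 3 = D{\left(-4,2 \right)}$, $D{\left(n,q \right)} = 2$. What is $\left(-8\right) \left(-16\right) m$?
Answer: $-128$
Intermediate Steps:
$m = -1$ ($m = -3 + 2 = -1$)
$\left(-8\right) \left(-16\right) m = \left(-8\right) \left(-16\right) \left(-1\right) = 128 \left(-1\right) = -128$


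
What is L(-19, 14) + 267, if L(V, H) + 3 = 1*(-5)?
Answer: 259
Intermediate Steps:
L(V, H) = -8 (L(V, H) = -3 + 1*(-5) = -3 - 5 = -8)
L(-19, 14) + 267 = -8 + 267 = 259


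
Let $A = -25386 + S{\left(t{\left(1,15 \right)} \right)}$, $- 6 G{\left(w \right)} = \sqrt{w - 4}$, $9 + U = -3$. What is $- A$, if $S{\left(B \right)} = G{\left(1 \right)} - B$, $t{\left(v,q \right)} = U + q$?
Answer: $25389 + \frac{i \sqrt{3}}{6} \approx 25389.0 + 0.28868 i$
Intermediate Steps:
$U = -12$ ($U = -9 - 3 = -12$)
$G{\left(w \right)} = - \frac{\sqrt{-4 + w}}{6}$ ($G{\left(w \right)} = - \frac{\sqrt{w - 4}}{6} = - \frac{\sqrt{-4 + w}}{6}$)
$t{\left(v,q \right)} = -12 + q$
$S{\left(B \right)} = - B - \frac{i \sqrt{3}}{6}$ ($S{\left(B \right)} = - \frac{\sqrt{-4 + 1}}{6} - B = - \frac{\sqrt{-3}}{6} - B = - \frac{i \sqrt{3}}{6} - B = - B - \frac{i \sqrt{3}}{6}$)
$A = -25389 - \frac{i \sqrt{3}}{6}$ ($A = -25386 - \left(3 + \frac{i \sqrt{3}}{6}\right) = -25389 - \frac{i \sqrt{3}}{6} \approx -25389.0 - 0.28868 i$)
$- A = - (-25389 - \frac{i \sqrt{3}}{6}) = 25389 + \frac{i \sqrt{3}}{6}$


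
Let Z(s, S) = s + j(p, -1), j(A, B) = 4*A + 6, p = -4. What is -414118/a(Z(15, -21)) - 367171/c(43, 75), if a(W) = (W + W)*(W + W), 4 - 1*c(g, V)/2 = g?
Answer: 551987/975 ≈ 566.14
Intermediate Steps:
c(g, V) = 8 - 2*g
j(A, B) = 6 + 4*A
Z(s, S) = -10 + s (Z(s, S) = s + (6 + 4*(-4)) = s + (6 - 16) = s - 10 = -10 + s)
a(W) = 4*W² (a(W) = (2*W)*(2*W) = 4*W²)
-414118/a(Z(15, -21)) - 367171/c(43, 75) = -414118*1/(4*(-10 + 15)²) - 367171/(8 - 2*43) = -414118/(4*5²) - 367171/(8 - 86) = -414118/(4*25) - 367171/(-78) = -414118/100 - 367171*(-1/78) = -414118*1/100 + 367171/78 = -207059/50 + 367171/78 = 551987/975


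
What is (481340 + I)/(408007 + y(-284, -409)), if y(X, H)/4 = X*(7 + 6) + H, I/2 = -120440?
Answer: 240460/391603 ≈ 0.61404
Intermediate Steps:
I = -240880 (I = 2*(-120440) = -240880)
y(X, H) = 4*H + 52*X (y(X, H) = 4*(X*(7 + 6) + H) = 4*(X*13 + H) = 4*(13*X + H) = 4*(H + 13*X) = 4*H + 52*X)
(481340 + I)/(408007 + y(-284, -409)) = (481340 - 240880)/(408007 + (4*(-409) + 52*(-284))) = 240460/(408007 + (-1636 - 14768)) = 240460/(408007 - 16404) = 240460/391603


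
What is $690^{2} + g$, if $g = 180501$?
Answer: $656601$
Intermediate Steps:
$690^{2} + g = 690^{2} + 180501 = 476100 + 180501 = 656601$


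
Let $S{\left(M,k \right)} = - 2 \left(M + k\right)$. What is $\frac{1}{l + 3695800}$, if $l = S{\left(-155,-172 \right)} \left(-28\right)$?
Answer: $\frac{1}{3677488} \approx 2.7192 \cdot 10^{-7}$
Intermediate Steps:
$S{\left(M,k \right)} = - 2 M - 2 k$
$l = -18312$ ($l = \left(\left(-2\right) \left(-155\right) - -344\right) \left(-28\right) = \left(310 + 344\right) \left(-28\right) = 654 \left(-28\right) = -18312$)
$\frac{1}{l + 3695800} = \frac{1}{-18312 + 3695800} = \frac{1}{3677488}$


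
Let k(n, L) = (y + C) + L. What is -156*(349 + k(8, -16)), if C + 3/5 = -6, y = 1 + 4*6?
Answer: -274092/5 ≈ -54818.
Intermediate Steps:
y = 25 (y = 1 + 24 = 25)
C = -33/5 (C = -3/5 - 6 = -33/5 ≈ -6.6000)
k(n, L) = 92/5 + L (k(n, L) = (25 - 33/5) + L = 92/5 + L)
-156*(349 + k(8, -16)) = -156*(349 + (92/5 - 16)) = -156*(349 + 12/5) = -156*1757/5 = -274092/5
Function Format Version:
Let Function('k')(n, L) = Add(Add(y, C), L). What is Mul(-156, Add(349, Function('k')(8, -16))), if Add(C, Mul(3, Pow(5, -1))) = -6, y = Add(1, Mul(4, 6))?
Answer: Rational(-274092, 5) ≈ -54818.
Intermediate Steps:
y = 25 (y = Add(1, 24) = 25)
C = Rational(-33, 5) (C = Add(Rational(-3, 5), -6) = Rational(-33, 5) ≈ -6.6000)
Function('k')(n, L) = Add(Rational(92, 5), L) (Function('k')(n, L) = Add(Add(25, Rational(-33, 5)), L) = Add(Rational(92, 5), L))
Mul(-156, Add(349, Function('k')(8, -16))) = Mul(-156, Add(349, Add(Rational(92, 5), -16))) = Mul(-156, Add(349, Rational(12, 5))) = Mul(-156, Rational(1757, 5)) = Rational(-274092, 5)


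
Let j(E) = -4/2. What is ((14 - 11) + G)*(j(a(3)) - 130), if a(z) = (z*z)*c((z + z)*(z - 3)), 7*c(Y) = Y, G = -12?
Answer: 1188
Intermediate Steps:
c(Y) = Y/7
a(z) = 2*z**3*(-3 + z)/7 (a(z) = (z*z)*(((z + z)*(z - 3))/7) = z**2*(((2*z)*(-3 + z))/7) = z**2*((2*z*(-3 + z))/7) = z**2*(2*z*(-3 + z)/7) = 2*z**3*(-3 + z)/7)
j(E) = -2 (j(E) = -4*1/2 = -2)
((14 - 11) + G)*(j(a(3)) - 130) = ((14 - 11) - 12)*(-2 - 130) = (3 - 12)*(-132) = -9*(-132) = 1188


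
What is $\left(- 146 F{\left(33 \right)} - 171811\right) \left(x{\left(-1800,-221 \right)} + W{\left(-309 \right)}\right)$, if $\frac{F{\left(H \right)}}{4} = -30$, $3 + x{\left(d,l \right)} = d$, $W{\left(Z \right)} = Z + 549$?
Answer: $241156833$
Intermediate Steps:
$W{\left(Z \right)} = 549 + Z$
$x{\left(d,l \right)} = -3 + d$
$F{\left(H \right)} = -120$ ($F{\left(H \right)} = 4 \left(-30\right) = -120$)
$\left(- 146 F{\left(33 \right)} - 171811\right) \left(x{\left(-1800,-221 \right)} + W{\left(-309 \right)}\right) = \left(\left(-146\right) \left(-120\right) - 171811\right) \left(\left(-3 - 1800\right) + \left(549 - 309\right)\right) = \left(17520 - 171811\right) \left(-1803 + 240\right) = \left(-154291\right) \left(-1563\right) = 241156833$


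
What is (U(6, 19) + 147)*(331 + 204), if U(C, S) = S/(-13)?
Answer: 1012220/13 ≈ 77863.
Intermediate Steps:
U(C, S) = -S/13 (U(C, S) = S*(-1/13) = -S/13)
(U(6, 19) + 147)*(331 + 204) = (-1/13*19 + 147)*(331 + 204) = (-19/13 + 147)*535 = (1892/13)*535 = 1012220/13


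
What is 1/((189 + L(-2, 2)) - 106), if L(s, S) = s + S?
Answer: 1/83 ≈ 0.012048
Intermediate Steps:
L(s, S) = S + s
1/((189 + L(-2, 2)) - 106) = 1/((189 + (2 - 2)) - 106) = 1/((189 + 0) - 106) = 1/(189 - 106) = 1/83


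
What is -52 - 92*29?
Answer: -2720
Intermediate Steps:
-52 - 92*29 = -52 - 2668 = -2720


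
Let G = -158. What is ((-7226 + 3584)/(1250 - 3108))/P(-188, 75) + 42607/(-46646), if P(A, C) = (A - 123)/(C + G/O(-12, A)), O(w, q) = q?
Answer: -440672869879/316707518339 ≈ -1.3914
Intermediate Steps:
P(A, C) = (-123 + A)/(C - 158/A) (P(A, C) = (A - 123)/(C - 158/A) = (-123 + A)/(C - 158/A))
((-7226 + 3584)/(1250 - 3108))/P(-188, 75) + 42607/(-46646) = ((-7226 + 3584)/(1250 - 3108))/((-188*(-123 - 188)/(-158 - 188*75))) + 42607/(-46646) = (-3642/(-1858))/((-188*(-311)/(-158 - 14100))) + 42607*(-1/46646) = (-3642*(-1/1858))/((-188*(-311)/(-14258))) - 42607/46646 = 1821/(929*((-188*(-1/14258)*(-311)))) - 42607/46646 = 1821/(929*(-29234/7129)) - 42607/46646 = (1821/929)*(-7129/29234) - 42607/46646 = -12981909/27158386 - 42607/46646 = -440672869879/316707518339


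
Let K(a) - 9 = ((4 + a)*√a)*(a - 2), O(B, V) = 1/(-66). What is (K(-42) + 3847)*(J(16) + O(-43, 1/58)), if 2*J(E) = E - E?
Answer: -1928/33 - 76*I*√42/3 ≈ -58.424 - 164.18*I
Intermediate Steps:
O(B, V) = -1/66
J(E) = 0 (J(E) = (E - E)/2 = (½)*0 = 0)
K(a) = 9 + √a*(-2 + a)*(4 + a) (K(a) = 9 + ((4 + a)*√a)*(a - 2) = 9 + (√a*(4 + a))*(-2 + a) = 9 + √a*(-2 + a)*(4 + a))
(K(-42) + 3847)*(J(16) + O(-43, 1/58)) = ((9 + (-42)^(5/2) - 8*I*√42 + 2*(-42)^(3/2)) + 3847)*(0 - 1/66) = ((9 + 1764*I*√42 - 8*I*√42 + 2*(-42*I*√42)) + 3847)*(-1/66) = ((9 + 1764*I*√42 - 8*I*√42 - 84*I*√42) + 3847)*(-1/66) = ((9 + 1672*I*√42) + 3847)*(-1/66) = (3856 + 1672*I*√42)*(-1/66) = -1928/33 - 76*I*√42/3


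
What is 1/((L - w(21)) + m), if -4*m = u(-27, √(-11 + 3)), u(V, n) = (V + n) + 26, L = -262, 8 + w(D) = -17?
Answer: -3788/896817 + 8*I*√2/896817 ≈ -0.0042238 + 1.2615e-5*I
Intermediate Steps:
w(D) = -25 (w(D) = -8 - 17 = -25)
u(V, n) = 26 + V + n
m = ¼ - I*√2/2 (m = -(26 - 27 + √(-11 + 3))/4 = -(26 - 27 + √(-8))/4 = -(26 - 27 + 2*I*√2)/4 = -(-1 + 2*I*√2)/4 = ¼ - I*√2/2 ≈ 0.25 - 0.70711*I)
1/((L - w(21)) + m) = 1/((-262 - 1*(-25)) + (¼ - I*√2/2)) = 1/((-262 + 25) + (¼ - I*√2/2)) = 1/(-237 + (¼ - I*√2/2)) = 1/(-947/4 - I*√2/2)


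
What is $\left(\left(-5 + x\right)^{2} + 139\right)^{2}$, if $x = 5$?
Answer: $19321$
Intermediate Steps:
$\left(\left(-5 + x\right)^{2} + 139\right)^{2} = \left(\left(-5 + 5\right)^{2} + 139\right)^{2} = \left(0^{2} + 139\right)^{2} = \left(0 + 139\right)^{2} = 139^{2} = 19321$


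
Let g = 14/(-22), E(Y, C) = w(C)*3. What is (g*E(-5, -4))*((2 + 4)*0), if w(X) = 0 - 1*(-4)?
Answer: 0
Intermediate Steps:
w(X) = 4 (w(X) = 0 + 4 = 4)
E(Y, C) = 12 (E(Y, C) = 4*3 = 12)
g = -7/11 (g = 14*(-1/22) = -7/11 ≈ -0.63636)
(g*E(-5, -4))*((2 + 4)*0) = (-7/11*12)*((2 + 4)*0) = -504*0/11 = -84/11*0 = 0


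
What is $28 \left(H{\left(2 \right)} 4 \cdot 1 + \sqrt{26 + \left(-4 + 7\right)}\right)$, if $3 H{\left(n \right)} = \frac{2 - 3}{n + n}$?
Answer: $- \frac{28}{3} + 28 \sqrt{29} \approx 141.45$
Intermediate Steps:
$H{\left(n \right)} = - \frac{1}{6 n}$ ($H{\left(n \right)} = \frac{\left(2 - 3\right) \frac{1}{n + n}}{3} = \frac{\left(-1\right) \frac{1}{2 n}}{3} = \frac{\left(- \frac{1}{2}\right) \frac{1}{n}}{3} = - \frac{1}{6 n}$)
$28 \left(H{\left(2 \right)} 4 \cdot 1 + \sqrt{26 + \left(-4 + 7\right)}\right) = 28 \left(- \frac{1}{6 \cdot 2} \cdot 4 \cdot 1 + \sqrt{26 + \left(-4 + 7\right)}\right) = 28 \left(\left(- \frac{1}{6}\right) \frac{1}{2} \cdot 4 \cdot 1 + \sqrt{26 + 3}\right) = 28 \left(\left(- \frac{1}{12}\right) 4 \cdot 1 + \sqrt{29}\right) = 28 \left(\left(- \frac{1}{3}\right) 1 + \sqrt{29}\right) = 28 \left(- \frac{1}{3} + \sqrt{29}\right) = - \frac{28}{3} + 28 \sqrt{29}$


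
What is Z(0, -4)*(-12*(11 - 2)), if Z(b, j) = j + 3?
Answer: 108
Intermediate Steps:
Z(b, j) = 3 + j
Z(0, -4)*(-12*(11 - 2)) = (3 - 4)*(-12*(11 - 2)) = -(-12)*9 = -1*(-108) = 108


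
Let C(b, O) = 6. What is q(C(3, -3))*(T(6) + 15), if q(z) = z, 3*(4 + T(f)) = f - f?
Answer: 66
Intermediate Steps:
T(f) = -4 (T(f) = -4 + (f - f)/3 = -4 + (1/3)*0 = -4 + 0 = -4)
q(C(3, -3))*(T(6) + 15) = 6*(-4 + 15) = 6*11 = 66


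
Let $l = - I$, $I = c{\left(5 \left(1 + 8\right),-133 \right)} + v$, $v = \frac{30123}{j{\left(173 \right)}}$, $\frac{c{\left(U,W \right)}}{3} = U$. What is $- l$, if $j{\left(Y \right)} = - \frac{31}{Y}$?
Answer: $- \frac{5207094}{31} \approx -1.6797 \cdot 10^{5}$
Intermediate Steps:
$c{\left(U,W \right)} = 3 U$
$v = - \frac{5211279}{31}$ ($v = \frac{30123}{\left(-31\right) \frac{1}{173}} = \frac{30123}{- \frac{31}{173}} = 30123 \left(- \frac{173}{31}\right) = - \frac{5211279}{31} \approx -1.6811 \cdot 10^{5}$)
$I = - \frac{5207094}{31}$ ($I = 3 \cdot 5 \left(1 + 8\right) - \frac{5211279}{31} = 3 \cdot 5 \cdot 9 - \frac{5211279}{31} = 3 \cdot 45 - \frac{5211279}{31} = 135 - \frac{5211279}{31} = - \frac{5207094}{31} \approx -1.6797 \cdot 10^{5}$)
$l = \frac{5207094}{31}$ ($l = \left(-1\right) \left(- \frac{5207094}{31}\right) = \frac{5207094}{31} \approx 1.6797 \cdot 10^{5}$)
$- l = \left(-1\right) \frac{5207094}{31} = - \frac{5207094}{31}$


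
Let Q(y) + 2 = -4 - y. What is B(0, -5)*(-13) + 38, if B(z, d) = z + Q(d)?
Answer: 51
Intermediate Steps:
Q(y) = -6 - y (Q(y) = -2 + (-4 - y) = -6 - y)
B(z, d) = -6 + z - d (B(z, d) = z + (-6 - d) = -6 + z - d)
B(0, -5)*(-13) + 38 = (-6 + 0 - 1*(-5))*(-13) + 38 = (-6 + 0 + 5)*(-13) + 38 = -1*(-13) + 38 = 13 + 38 = 51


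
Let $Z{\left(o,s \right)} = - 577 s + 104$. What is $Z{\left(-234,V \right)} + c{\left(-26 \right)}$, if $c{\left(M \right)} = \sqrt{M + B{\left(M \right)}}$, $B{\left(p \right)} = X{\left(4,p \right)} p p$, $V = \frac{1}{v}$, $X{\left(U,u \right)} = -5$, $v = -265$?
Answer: $\frac{28137}{265} + i \sqrt{3406} \approx 106.18 + 58.361 i$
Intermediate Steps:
$V = - \frac{1}{265}$ ($V = \frac{1}{-265} = - \frac{1}{265} \approx -0.0037736$)
$B{\left(p \right)} = - 5 p^{2}$ ($B{\left(p \right)} = - 5 p p = - 5 p^{2}$)
$Z{\left(o,s \right)} = 104 - 577 s$
$c{\left(M \right)} = \sqrt{M - 5 M^{2}}$
$Z{\left(-234,V \right)} + c{\left(-26 \right)} = \left(104 - - \frac{577}{265}\right) + \sqrt{- 26 \left(1 - -130\right)} = \left(104 + \frac{577}{265}\right) + \sqrt{- 26 \left(1 + 130\right)} = \frac{28137}{265} + \sqrt{\left(-26\right) 131} = \frac{28137}{265} + \sqrt{-3406} = \frac{28137}{265} + i \sqrt{3406}$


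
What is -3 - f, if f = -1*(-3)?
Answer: -6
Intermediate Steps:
f = 3
-3 - f = -3 - 1*3 = -3 - 3 = -6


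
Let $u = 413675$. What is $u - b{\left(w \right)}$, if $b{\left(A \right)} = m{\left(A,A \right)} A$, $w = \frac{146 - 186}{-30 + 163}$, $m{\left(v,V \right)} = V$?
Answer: $\frac{7317495475}{17689} \approx 4.1368 \cdot 10^{5}$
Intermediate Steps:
$w = - \frac{40}{133} \approx -0.30075$
$b{\left(A \right)} = A^{2}$ ($b{\left(A \right)} = A A = A^{2}$)
$u - b{\left(w \right)} = 413675 - \left(- \frac{40}{133}\right)^{2} = 413675 - \frac{1600}{17689} = \frac{7317495475}{17689}$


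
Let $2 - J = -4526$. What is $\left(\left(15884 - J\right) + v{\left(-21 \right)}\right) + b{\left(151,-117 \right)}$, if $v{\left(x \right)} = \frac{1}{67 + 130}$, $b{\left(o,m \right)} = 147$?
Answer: $\frac{2266092}{197} \approx 11503.0$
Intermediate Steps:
$J = 4528$ ($J = 2 - -4526 = 2 + 4526 = 4528$)
$v{\left(x \right)} = \frac{1}{197}$
$\left(\left(15884 - J\right) + v{\left(-21 \right)}\right) + b{\left(151,-117 \right)} = \left(\left(15884 - 4528\right) + \frac{1}{197}\right) + 147 = \left(11356 + \frac{1}{197}\right) + 147 = \frac{2237133}{197} + 147 = \frac{2266092}{197}$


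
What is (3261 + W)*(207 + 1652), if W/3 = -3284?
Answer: -12252669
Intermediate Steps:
W = -9852 (W = 3*(-3284) = -9852)
(3261 + W)*(207 + 1652) = (3261 - 9852)*(207 + 1652) = -6591*1859 = -12252669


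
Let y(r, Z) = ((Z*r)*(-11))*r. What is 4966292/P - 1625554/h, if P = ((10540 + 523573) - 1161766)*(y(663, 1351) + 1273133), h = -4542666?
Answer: 832954858767512253973/2327720705462596033356 ≈ 0.35784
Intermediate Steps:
y(r, Z) = -11*Z*r² (y(r, Z) = (-11*Z*r)*r = -11*Z*r²)
P = 4099303282191728 (P = ((10540 + 523573) - 1161766)*(-11*1351*663² + 1273133) = (534113 - 1161766)*(-11*1351*439569 + 1273133) = -627653*(-6532434909 + 1273133) = -627653*(-6531161776) = 4099303282191728)
4966292/P - 1625554/h = 4966292/4099303282191728 - 1625554/(-4542666) = 4966292*(1/4099303282191728) - 1625554*(-1/4542666) = 1241573/1024825820547932 + 812777/2271333 = 832954858767512253973/2327720705462596033356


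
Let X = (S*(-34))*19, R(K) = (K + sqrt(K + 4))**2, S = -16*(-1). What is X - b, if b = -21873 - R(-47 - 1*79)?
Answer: 27291 - 252*I*sqrt(122) ≈ 27291.0 - 2783.4*I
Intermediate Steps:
S = 16
R(K) = (K + sqrt(4 + K))**2
b = -21873 - (-126 + I*sqrt(122))**2 (b = -21873 - ((-47 - 1*79) + sqrt(4 + (-47 - 1*79)))**2 = -21873 - ((-47 - 79) + sqrt(4 + (-47 - 79)))**2 = -21873 - (-126 + sqrt(4 - 126))**2 = -21873 - (-126 + sqrt(-122))**2 = -21873 - (-126 + I*sqrt(122))**2 ≈ -37627.0 + 2783.4*I)
X = -10336 (X = (16*(-34))*19 = -544*19 = -10336)
X - b = -10336 - (-37627 + 252*I*sqrt(122)) = -10336 + (37627 - 252*I*sqrt(122)) = 27291 - 252*I*sqrt(122)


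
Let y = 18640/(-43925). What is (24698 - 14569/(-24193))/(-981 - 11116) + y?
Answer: -6340376515043/2571042003985 ≈ -2.4661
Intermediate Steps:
y = -3728/8785 (y = 18640*(-1/43925) = -3728/8785 ≈ -0.42436)
(24698 - 14569/(-24193))/(-981 - 11116) + y = (24698 - 14569/(-24193))/(-981 - 11116) - 3728/8785 = (24698 - 14569*(-1/24193))/(-12097) - 3728/8785 = (24698 + 14569/24193)*(-1/12097) - 3728/8785 = (597533283/24193)*(-1/12097) - 3728/8785 = -597533283/292662721 - 3728/8785 = -6340376515043/2571042003985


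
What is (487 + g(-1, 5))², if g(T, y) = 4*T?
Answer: 233289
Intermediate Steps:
(487 + g(-1, 5))² = (487 + 4*(-1))² = (487 - 4)² = 483² = 233289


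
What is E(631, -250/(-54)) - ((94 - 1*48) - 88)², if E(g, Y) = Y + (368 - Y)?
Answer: -1396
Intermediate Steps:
E(g, Y) = 368
E(631, -250/(-54)) - ((94 - 1*48) - 88)² = 368 - ((94 - 1*48) - 88)² = 368 - ((94 - 48) - 88)² = 368 - (46 - 88)² = 368 - 1*(-42)² = 368 - 1*1764 = 368 - 1764 = -1396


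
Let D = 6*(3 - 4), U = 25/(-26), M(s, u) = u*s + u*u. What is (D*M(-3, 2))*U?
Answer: -150/13 ≈ -11.538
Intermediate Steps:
M(s, u) = u**2 + s*u (M(s, u) = s*u + u**2 = u**2 + s*u)
U = -25/26 (U = 25*(-1/26) = -25/26 ≈ -0.96154)
D = -6 (D = 6*(-1) = -6)
(D*M(-3, 2))*U = -12*(-3 + 2)*(-25/26) = -12*(-1)*(-25/26) = -6*(-2)*(-25/26) = 12*(-25/26) = -150/13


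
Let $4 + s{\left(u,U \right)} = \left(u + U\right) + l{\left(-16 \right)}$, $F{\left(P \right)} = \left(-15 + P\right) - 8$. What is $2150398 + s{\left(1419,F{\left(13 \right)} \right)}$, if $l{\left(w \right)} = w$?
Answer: $2151787$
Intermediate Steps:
$F{\left(P \right)} = -23 + P$
$s{\left(u,U \right)} = -20 + U + u$ ($s{\left(u,U \right)} = -4 - \left(16 - U - u\right) = -4 + \left(-16 + U + u\right) = -20 + U + u$)
$2150398 + s{\left(1419,F{\left(13 \right)} \right)} = 2150398 + \left(-20 + \left(-23 + 13\right) + 1419\right) = 2150398 - -1389 = 2150398 + 1389 = 2151787$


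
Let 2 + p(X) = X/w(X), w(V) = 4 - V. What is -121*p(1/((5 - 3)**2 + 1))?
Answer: 4477/19 ≈ 235.63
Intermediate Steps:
p(X) = -2 + X/(4 - X)
-121*p(1/((5 - 3)**2 + 1)) = -121*(8 - 3/((5 - 3)**2 + 1))/(-4 + 1/((5 - 3)**2 + 1)) = -121*(8 - 3/(2**2 + 1))/(-4 + 1/(2**2 + 1)) = -121*(8 - 3/(4 + 1))/(-4 + 1/(4 + 1)) = -121*(8 - 3/5)/(-4 + 1/5) = -121*(8 - 3*1/5)/(-4 + 1/5) = -121*(8 - 3/5)/(-19/5) = -(-605)*37/(19*5) = -121*(-37/19) = 4477/19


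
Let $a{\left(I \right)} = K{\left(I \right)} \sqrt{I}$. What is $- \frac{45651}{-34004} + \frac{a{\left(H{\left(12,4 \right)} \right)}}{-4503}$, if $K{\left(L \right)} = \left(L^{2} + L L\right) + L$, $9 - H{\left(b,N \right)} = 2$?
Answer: $\frac{45651}{34004} - \frac{35 \sqrt{7}}{1501} \approx 1.2808$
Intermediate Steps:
$H{\left(b,N \right)} = 7$ ($H{\left(b,N \right)} = 9 - 2 = 7$)
$K{\left(L \right)} = L + 2 L^{2}$ ($K{\left(L \right)} = \left(L^{2} + L^{2}\right) + L = 2 L^{2} + L = L + 2 L^{2}$)
$a{\left(I \right)} = I^{\frac{3}{2}} \left(1 + 2 I\right)$ ($a{\left(I \right)} = I \left(1 + 2 I\right) \sqrt{I} = I^{\frac{3}{2}} \left(1 + 2 I\right)$)
$- \frac{45651}{-34004} + \frac{a{\left(H{\left(12,4 \right)} \right)}}{-4503} = - \frac{45651}{-34004} + \frac{7^{\frac{3}{2}} \left(1 + 2 \cdot 7\right)}{-4503} = \left(-45651\right) \left(- \frac{1}{34004}\right) + 7 \sqrt{7} \left(1 + 14\right) \left(- \frac{1}{4503}\right) = \frac{45651}{34004} + 7 \sqrt{7} \cdot 15 \left(- \frac{1}{4503}\right) = \frac{45651}{34004} + 105 \sqrt{7} \left(- \frac{1}{4503}\right) = \frac{45651}{34004} - \frac{35 \sqrt{7}}{1501}$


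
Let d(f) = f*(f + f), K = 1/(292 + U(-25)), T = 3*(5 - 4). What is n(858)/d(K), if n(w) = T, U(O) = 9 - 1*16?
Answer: 243675/2 ≈ 1.2184e+5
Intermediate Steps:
U(O) = -7 (U(O) = 9 - 16 = -7)
T = 3 (T = 3*1 = 3)
n(w) = 3
K = 1/285 (K = 1/(292 - 7) = 1/285 ≈ 0.0035088)
d(f) = 2*f**2 (d(f) = f*(2*f) = 2*f**2)
n(858)/d(K) = 3/((2*(1/285)**2)) = 3/((2*(1/81225))) = 3/(2/81225) = 3*(81225/2) = 243675/2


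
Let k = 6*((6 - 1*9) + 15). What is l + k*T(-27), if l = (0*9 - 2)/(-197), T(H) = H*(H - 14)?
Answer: 15701690/197 ≈ 79704.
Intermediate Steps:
T(H) = H*(-14 + H)
k = 72 (k = 6*((6 - 9) + 15) = 6*(-3 + 15) = 6*12 = 72)
l = 2/197 (l = (0 - 2)*(-1/197) = -2*(-1/197) = 2/197 ≈ 0.010152)
l + k*T(-27) = 2/197 + 72*(-27*(-14 - 27)) = 2/197 + 72*(-27*(-41)) = 2/197 + 72*1107 = 2/197 + 79704 = 15701690/197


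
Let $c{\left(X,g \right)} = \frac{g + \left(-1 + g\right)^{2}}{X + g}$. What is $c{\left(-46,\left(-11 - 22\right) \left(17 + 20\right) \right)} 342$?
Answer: $- \frac{510285546}{1267} \approx -4.0275 \cdot 10^{5}$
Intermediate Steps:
$c{\left(X,g \right)} = \frac{g + \left(-1 + g\right)^{2}}{X + g}$
$c{\left(-46,\left(-11 - 22\right) \left(17 + 20\right) \right)} 342 = \frac{\left(-11 - 22\right) \left(17 + 20\right) + \left(-1 + \left(-11 - 22\right) \left(17 + 20\right)\right)^{2}}{-46 + \left(-11 - 22\right) \left(17 + 20\right)} 342 = \frac{\left(-33\right) 37 + \left(-1 - 1221\right)^{2}}{-46 - 1221} \cdot 342 = \frac{-1221 + \left(-1 - 1221\right)^{2}}{-46 - 1221} \cdot 342 = \frac{-1221 + \left(-1222\right)^{2}}{-1267} \cdot 342 = - \frac{-1221 + 1493284}{1267} \cdot 342 = \left(- \frac{1}{1267}\right) 1492063 \cdot 342 = \left(- \frac{1492063}{1267}\right) 342 = - \frac{510285546}{1267}$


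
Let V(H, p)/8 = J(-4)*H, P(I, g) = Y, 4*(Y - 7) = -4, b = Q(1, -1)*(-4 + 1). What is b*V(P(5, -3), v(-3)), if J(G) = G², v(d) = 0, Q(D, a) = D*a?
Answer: 2304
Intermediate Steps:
b = 3 (b = (1*(-1))*(-4 + 1) = -1*(-3) = 3)
Y = 6 (Y = 7 + (¼)*(-4) = 7 - 1 = 6)
P(I, g) = 6
V(H, p) = 128*H (V(H, p) = 8*((-4)²*H) = 8*(16*H) = 128*H)
b*V(P(5, -3), v(-3)) = 3*(128*6) = 3*768 = 2304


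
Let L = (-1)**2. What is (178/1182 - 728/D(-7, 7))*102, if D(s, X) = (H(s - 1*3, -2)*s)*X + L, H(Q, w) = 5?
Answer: 3841694/12017 ≈ 319.69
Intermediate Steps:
L = 1
D(s, X) = 1 + 5*X*s (D(s, X) = (5*s)*X + 1 = 5*X*s + 1 = 1 + 5*X*s)
(178/1182 - 728/D(-7, 7))*102 = (178/1182 - 728/(1 + 5*7*(-7)))*102 = (178*(1/1182) - 728/(1 - 245))*102 = (89/591 - 728/(-244))*102 = (89/591 - 728*(-1/244))*102 = (89/591 + 182/61)*102 = (112991/36051)*102 = 3841694/12017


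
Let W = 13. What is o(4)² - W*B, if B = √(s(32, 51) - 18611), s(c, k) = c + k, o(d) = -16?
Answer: 256 - 52*I*√1158 ≈ 256.0 - 1769.5*I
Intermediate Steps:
B = 4*I*√1158 (B = √((32 + 51) - 18611) = √(83 - 18611) = √(-18528) = 4*I*√1158 ≈ 136.12*I)
o(4)² - W*B = (-16)² - 13*4*I*√1158 = 256 - 52*I*√1158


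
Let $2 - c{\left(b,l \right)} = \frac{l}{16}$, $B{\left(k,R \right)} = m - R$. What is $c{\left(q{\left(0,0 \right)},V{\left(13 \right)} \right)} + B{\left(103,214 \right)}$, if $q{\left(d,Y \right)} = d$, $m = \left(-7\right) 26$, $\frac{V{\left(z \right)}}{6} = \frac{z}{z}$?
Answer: $- \frac{3155}{8} \approx -394.38$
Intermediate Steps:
$V{\left(z \right)} = 6$ ($V{\left(z \right)} = 6 \frac{z}{z} = 6 \cdot 1 = 6$)
$m = -182$
$B{\left(k,R \right)} = -182 - R$
$c{\left(b,l \right)} = 2 - \frac{l}{16}$
$c{\left(q{\left(0,0 \right)},V{\left(13 \right)} \right)} + B{\left(103,214 \right)} = \left(2 - \frac{3}{8}\right) - 396 = \frac{13}{8} - 396 = - \frac{3155}{8}$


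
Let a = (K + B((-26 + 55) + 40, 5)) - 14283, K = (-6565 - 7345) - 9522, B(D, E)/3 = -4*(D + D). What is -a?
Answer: 39371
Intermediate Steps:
B(D, E) = -24*D (B(D, E) = 3*(-4*(D + D)) = 3*(-8*D) = -24*D)
K = -23432 (K = -13910 - 9522 = -23432)
a = -39371 (a = (-23432 - 24*((-26 + 55) + 40)) - 14283 = (-23432 - 24*(29 + 40)) - 14283 = (-23432 - 24*69) - 14283 = (-23432 - 1656) - 14283 = -25088 - 14283 = -39371)
-a = -1*(-39371) = 39371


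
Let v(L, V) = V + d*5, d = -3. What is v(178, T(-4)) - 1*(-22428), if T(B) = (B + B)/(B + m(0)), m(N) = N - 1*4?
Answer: 22414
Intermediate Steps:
m(N) = -4 + N (m(N) = N - 4 = -4 + N)
T(B) = 2*B/(-4 + B) (T(B) = (B + B)/(B + (-4 + 0)) = (2*B)/(B - 4) = (2*B)/(-4 + B) = 2*B/(-4 + B))
v(L, V) = -15 + V (v(L, V) = V - 3*5 = V - 15 = -15 + V)
v(178, T(-4)) - 1*(-22428) = (-15 + 2*(-4)/(-4 - 4)) - 1*(-22428) = (-15 + 2*(-4)/(-8)) + 22428 = (-15 + 2*(-4)*(-⅛)) + 22428 = (-15 + 1) + 22428 = -14 + 22428 = 22414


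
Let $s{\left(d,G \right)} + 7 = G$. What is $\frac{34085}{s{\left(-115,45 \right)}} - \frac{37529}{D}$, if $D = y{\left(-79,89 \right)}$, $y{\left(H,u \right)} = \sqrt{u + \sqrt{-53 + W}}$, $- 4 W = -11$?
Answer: $\frac{34085}{38} - \frac{37529 \sqrt{2}}{\sqrt{178 + i \sqrt{201}}} \approx -3071.7 + 157.8 i$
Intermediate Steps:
$W = \frac{11}{4}$ ($W = \left(- \frac{1}{4}\right) \left(-11\right) = \frac{11}{4} \approx 2.75$)
$s{\left(d,G \right)} = -7 + G$
$y{\left(H,u \right)} = \sqrt{u + \frac{i \sqrt{201}}{2}}$ ($y{\left(H,u \right)} = \sqrt{u + \sqrt{-53 + \frac{11}{4}}} = \sqrt{u + \sqrt{- \frac{201}{4}}} = \sqrt{u + \frac{i \sqrt{201}}{2}}$)
$D = \frac{\sqrt{356 + 2 i \sqrt{201}}}{2}$ ($D = \frac{\sqrt{4 \cdot 89 + 2 i \sqrt{201}}}{2} = \frac{\sqrt{356 + 2 i \sqrt{201}}}{2} \approx 9.4415 + 0.3754 i$)
$\frac{34085}{s{\left(-115,45 \right)}} - \frac{37529}{D} = \frac{34085}{-7 + 45} - \frac{37529}{\frac{1}{2} \sqrt{356 + 2 i \sqrt{201}}} = \frac{34085}{38} - 37529 \frac{2}{\sqrt{356 + 2 i \sqrt{201}}} = 34085 \cdot \frac{1}{38} - \frac{75058}{\sqrt{356 + 2 i \sqrt{201}}} = \frac{34085}{38} - \frac{75058}{\sqrt{356 + 2 i \sqrt{201}}}$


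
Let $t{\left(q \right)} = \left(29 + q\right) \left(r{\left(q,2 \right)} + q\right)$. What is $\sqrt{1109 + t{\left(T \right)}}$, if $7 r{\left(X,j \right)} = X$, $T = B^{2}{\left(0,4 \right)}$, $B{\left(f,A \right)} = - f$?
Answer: $\sqrt{1109} \approx 33.302$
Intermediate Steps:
$T = 0$ ($T = \left(\left(-1\right) 0\right)^{2} = 0^{2} = 0$)
$r{\left(X,j \right)} = \frac{X}{7}$
$t{\left(q \right)} = \frac{8 q \left(29 + q\right)}{7}$ ($t{\left(q \right)} = \left(29 + q\right) \left(\frac{q}{7} + q\right) = \left(29 + q\right) \frac{8 q}{7} = \frac{8 q \left(29 + q\right)}{7}$)
$\sqrt{1109 + t{\left(T \right)}} = \sqrt{1109 + \frac{8}{7} \cdot 0 \left(29 + 0\right)} = \sqrt{1109 + \frac{8}{7} \cdot 0 \cdot 29} = \sqrt{1109 + 0} = \sqrt{1109}$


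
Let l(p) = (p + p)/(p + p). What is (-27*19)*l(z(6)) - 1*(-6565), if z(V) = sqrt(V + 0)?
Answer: 6052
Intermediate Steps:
z(V) = sqrt(V)
l(p) = 1 (l(p) = (2*p)/((2*p)) = (2*p)*(1/(2*p)) = 1)
(-27*19)*l(z(6)) - 1*(-6565) = -27*19*1 - 1*(-6565) = -513*1 + 6565 = -513 + 6565 = 6052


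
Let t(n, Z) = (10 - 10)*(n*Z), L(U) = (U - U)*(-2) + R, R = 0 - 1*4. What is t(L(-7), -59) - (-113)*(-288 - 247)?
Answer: -60455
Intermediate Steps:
R = -4 (R = 0 - 4 = -4)
L(U) = -4 (L(U) = (U - U)*(-2) - 4 = 0*(-2) - 4 = 0 - 4 = -4)
t(n, Z) = 0 (t(n, Z) = 0*(Z*n) = 0)
t(L(-7), -59) - (-113)*(-288 - 247) = 0 - (-113)*(-288 - 247) = 0 - (-113)*(-535) = 0 - 1*60455 = 0 - 60455 = -60455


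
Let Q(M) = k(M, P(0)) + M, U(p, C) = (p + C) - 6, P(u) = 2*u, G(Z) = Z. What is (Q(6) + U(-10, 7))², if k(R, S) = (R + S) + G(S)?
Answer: 9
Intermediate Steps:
k(R, S) = R + 2*S (k(R, S) = (R + S) + S = R + 2*S)
U(p, C) = -6 + C + p (U(p, C) = (C + p) - 6 = -6 + C + p)
Q(M) = 2*M (Q(M) = (M + 2*(2*0)) + M = (M + 2*0) + M = (M + 0) + M = M + M = 2*M)
(Q(6) + U(-10, 7))² = (2*6 + (-6 + 7 - 10))² = (12 - 9)² = 3² = 9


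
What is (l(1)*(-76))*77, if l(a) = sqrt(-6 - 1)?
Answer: -5852*I*sqrt(7) ≈ -15483.0*I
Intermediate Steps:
l(a) = I*sqrt(7) (l(a) = sqrt(-7) = I*sqrt(7))
(l(1)*(-76))*77 = ((I*sqrt(7))*(-76))*77 = -76*I*sqrt(7)*77 = -5852*I*sqrt(7)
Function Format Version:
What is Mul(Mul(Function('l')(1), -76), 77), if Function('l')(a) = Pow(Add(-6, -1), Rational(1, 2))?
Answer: Mul(-5852, I, Pow(7, Rational(1, 2))) ≈ Mul(-15483., I)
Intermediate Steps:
Function('l')(a) = Mul(I, Pow(7, Rational(1, 2))) (Function('l')(a) = Pow(-7, Rational(1, 2)) = Mul(I, Pow(7, Rational(1, 2))))
Mul(Mul(Function('l')(1), -76), 77) = Mul(Mul(Mul(I, Pow(7, Rational(1, 2))), -76), 77) = Mul(Mul(-76, I, Pow(7, Rational(1, 2))), 77) = Mul(-5852, I, Pow(7, Rational(1, 2)))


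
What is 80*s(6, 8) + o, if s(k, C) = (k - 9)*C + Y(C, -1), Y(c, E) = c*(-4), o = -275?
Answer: -4755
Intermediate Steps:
Y(c, E) = -4*c
s(k, C) = -4*C + C*(-9 + k) (s(k, C) = (k - 9)*C - 4*C = (-9 + k)*C - 4*C = C*(-9 + k) - 4*C = -4*C + C*(-9 + k))
80*s(6, 8) + o = 80*(8*(-13 + 6)) - 275 = 80*(8*(-7)) - 275 = 80*(-56) - 275 = -4480 - 275 = -4755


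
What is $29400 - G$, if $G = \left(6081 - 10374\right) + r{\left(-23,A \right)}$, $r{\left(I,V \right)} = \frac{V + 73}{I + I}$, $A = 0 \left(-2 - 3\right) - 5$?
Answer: $\frac{774973}{23} \approx 33695.0$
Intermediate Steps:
$A = -5$ ($A = 0 \left(-2 - 3\right) - 5 = 0 \left(-5\right) - 5 = 0 - 5 = -5$)
$r{\left(I,V \right)} = \frac{73 + V}{2 I}$
$G = - \frac{98773}{23}$ ($G = \left(6081 - 10374\right) + \frac{73 - 5}{2 \left(-23\right)} = -4293 + \frac{1}{2} \left(- \frac{1}{23}\right) 68 = -4293 - \frac{34}{23} = - \frac{98773}{23} \approx -4294.5$)
$29400 - G = 29400 - - \frac{98773}{23} = 29400 + \frac{98773}{23} = \frac{774973}{23}$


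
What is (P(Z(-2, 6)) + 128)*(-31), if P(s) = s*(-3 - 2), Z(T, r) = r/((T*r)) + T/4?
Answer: -4123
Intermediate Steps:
Z(T, r) = 1/T + T/4 (Z(T, r) = r*(1/(T*r)) + T*(¼) = 1/T + T/4)
P(s) = -5*s (P(s) = s*(-5) = -5*s)
(P(Z(-2, 6)) + 128)*(-31) = (-5*(1/(-2) + (¼)*(-2)) + 128)*(-31) = (-5*(-½ - ½) + 128)*(-31) = (-5*(-1) + 128)*(-31) = (5 + 128)*(-31) = 133*(-31) = -4123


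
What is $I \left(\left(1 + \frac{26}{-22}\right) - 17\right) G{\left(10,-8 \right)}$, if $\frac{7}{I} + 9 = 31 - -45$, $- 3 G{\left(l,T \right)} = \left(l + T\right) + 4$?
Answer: $\frac{2646}{737} \approx 3.5902$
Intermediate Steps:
$G{\left(l,T \right)} = - \frac{4}{3} - \frac{T}{3} - \frac{l}{3}$ ($G{\left(l,T \right)} = - \frac{\left(l + T\right) + 4}{3} = - \frac{\left(T + l\right) + 4}{3} = - \frac{4 + T + l}{3} = - \frac{4}{3} - \frac{T}{3} - \frac{l}{3}$)
$I = \frac{7}{67}$ ($I = \frac{7}{-9 + \left(31 - -45\right)} = \frac{7}{-9 + \left(31 + 45\right)} = \frac{7}{-9 + 76} = \frac{7}{67} \approx 0.10448$)
$I \left(\left(1 + \frac{26}{-22}\right) - 17\right) G{\left(10,-8 \right)} = \frac{7 \left(\left(1 + \frac{26}{-22}\right) - 17\right)}{67} \left(- \frac{4}{3} - - \frac{8}{3} - \frac{10}{3}\right) = \frac{7 \left(\left(1 + 26 \left(- \frac{1}{22}\right)\right) - 17\right)}{67} \left(- \frac{4}{3} + \frac{8}{3} - \frac{10}{3}\right) = \frac{7 \left(\left(1 - \frac{13}{11}\right) - 17\right)}{67} \left(-2\right) = \frac{7 \left(- \frac{2}{11} - 17\right)}{67} \left(-2\right) = \frac{7}{67} \left(- \frac{189}{11}\right) \left(-2\right) = \left(- \frac{1323}{737}\right) \left(-2\right) = \frac{2646}{737}$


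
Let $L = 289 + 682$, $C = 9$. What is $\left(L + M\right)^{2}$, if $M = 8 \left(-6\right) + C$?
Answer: $868624$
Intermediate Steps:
$M = -39$ ($M = 8 \left(-6\right) + 9 = -48 + 9 = -39$)
$L = 971$
$\left(L + M\right)^{2} = \left(971 - 39\right)^{2} = 932^{2} = 868624$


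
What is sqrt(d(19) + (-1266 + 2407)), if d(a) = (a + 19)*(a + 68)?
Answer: sqrt(4447) ≈ 66.686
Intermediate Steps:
d(a) = (19 + a)*(68 + a)
sqrt(d(19) + (-1266 + 2407)) = sqrt((1292 + 19**2 + 87*19) + (-1266 + 2407)) = sqrt((1292 + 361 + 1653) + 1141) = sqrt(3306 + 1141) = sqrt(4447)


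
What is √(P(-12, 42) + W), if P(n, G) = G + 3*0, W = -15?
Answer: 3*√3 ≈ 5.1962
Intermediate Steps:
P(n, G) = G (P(n, G) = G + 0 = G)
√(P(-12, 42) + W) = √(42 - 15) = √27 = 3*√3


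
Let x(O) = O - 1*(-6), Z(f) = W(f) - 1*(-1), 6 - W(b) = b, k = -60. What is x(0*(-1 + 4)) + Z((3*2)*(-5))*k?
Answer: -2214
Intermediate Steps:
W(b) = 6 - b
Z(f) = 7 - f (Z(f) = (6 - f) - 1*(-1) = (6 - f) + 1 = 7 - f)
x(O) = 6 + O (x(O) = O + 6 = 6 + O)
x(0*(-1 + 4)) + Z((3*2)*(-5))*k = (6 + 0*(-1 + 4)) + (7 - 3*2*(-5))*(-60) = (6 + 0*3) + (7 - 6*(-5))*(-60) = (6 + 0) + (7 - 1*(-30))*(-60) = 6 + (7 + 30)*(-60) = 6 + 37*(-60) = 6 - 2220 = -2214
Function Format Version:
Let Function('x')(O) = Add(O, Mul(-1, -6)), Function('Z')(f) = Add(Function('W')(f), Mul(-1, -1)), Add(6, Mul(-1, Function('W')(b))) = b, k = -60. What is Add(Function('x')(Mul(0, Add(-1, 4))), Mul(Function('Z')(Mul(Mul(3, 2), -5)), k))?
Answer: -2214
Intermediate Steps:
Function('W')(b) = Add(6, Mul(-1, b))
Function('Z')(f) = Add(7, Mul(-1, f)) (Function('Z')(f) = Add(Add(6, Mul(-1, f)), Mul(-1, -1)) = Add(Add(6, Mul(-1, f)), 1) = Add(7, Mul(-1, f)))
Function('x')(O) = Add(6, O) (Function('x')(O) = Add(O, 6) = Add(6, O))
Add(Function('x')(Mul(0, Add(-1, 4))), Mul(Function('Z')(Mul(Mul(3, 2), -5)), k)) = Add(Add(6, Mul(0, Add(-1, 4))), Mul(Add(7, Mul(-1, Mul(Mul(3, 2), -5))), -60)) = Add(Add(6, Mul(0, 3)), Mul(Add(7, Mul(-1, Mul(6, -5))), -60)) = Add(Add(6, 0), Mul(Add(7, Mul(-1, -30)), -60)) = Add(6, Mul(Add(7, 30), -60)) = Add(6, Mul(37, -60)) = Add(6, -2220) = -2214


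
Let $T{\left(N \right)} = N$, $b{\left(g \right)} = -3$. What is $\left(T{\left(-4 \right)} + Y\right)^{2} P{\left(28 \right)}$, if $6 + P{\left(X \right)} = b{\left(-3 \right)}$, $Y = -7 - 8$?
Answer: $-3249$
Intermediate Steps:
$Y = -15$ ($Y = -7 - 8 = -15$)
$P{\left(X \right)} = -9$ ($P{\left(X \right)} = -6 - 3 = -9$)
$\left(T{\left(-4 \right)} + Y\right)^{2} P{\left(28 \right)} = \left(-4 - 15\right)^{2} \left(-9\right) = \left(-19\right)^{2} \left(-9\right) = 361 \left(-9\right) = -3249$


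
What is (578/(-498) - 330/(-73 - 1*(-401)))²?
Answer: 7828887361/1667578896 ≈ 4.6948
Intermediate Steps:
(578/(-498) - 330/(-73 - 1*(-401)))² = (578*(-1/498) - 330/(-73 + 401))² = (-289/249 - 330/328)² = (-289/249 - 330*1/328)² = (-289/249 - 165/164)² = (-88481/40836)² = 7828887361/1667578896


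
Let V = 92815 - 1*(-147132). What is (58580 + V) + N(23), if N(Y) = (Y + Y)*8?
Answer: 298895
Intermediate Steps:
V = 239947 (V = 92815 + 147132 = 239947)
N(Y) = 16*Y (N(Y) = (2*Y)*8 = 16*Y)
(58580 + V) + N(23) = (58580 + 239947) + 16*23 = 298527 + 368 = 298895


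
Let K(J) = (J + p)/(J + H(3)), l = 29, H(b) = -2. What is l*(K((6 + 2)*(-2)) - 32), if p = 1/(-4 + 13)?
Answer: -146189/162 ≈ -902.40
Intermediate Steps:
p = ⅑ (p = 1/9 = ⅑ ≈ 0.11111)
K(J) = (⅑ + J)/(-2 + J) (K(J) = (J + ⅑)/(J - 2) = (⅑ + J)/(-2 + J))
l*(K((6 + 2)*(-2)) - 32) = 29*((⅑ + (6 + 2)*(-2))/(-2 + (6 + 2)*(-2)) - 32) = 29*((⅑ + 8*(-2))/(-2 + 8*(-2)) - 32) = 29*((⅑ - 16)/(-2 - 16) - 32) = 29*(-143/9/(-18) - 32) = 29*(-1/18*(-143/9) - 32) = 29*(143/162 - 32) = 29*(-5041/162) = -146189/162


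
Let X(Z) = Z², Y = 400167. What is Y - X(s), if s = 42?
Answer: 398403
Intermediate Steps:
Y - X(s) = 400167 - 1*42² = 400167 - 1*1764 = 400167 - 1764 = 398403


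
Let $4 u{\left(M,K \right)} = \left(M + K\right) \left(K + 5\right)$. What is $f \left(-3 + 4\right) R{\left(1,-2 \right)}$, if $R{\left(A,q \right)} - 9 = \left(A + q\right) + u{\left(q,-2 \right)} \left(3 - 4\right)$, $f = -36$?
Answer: $-396$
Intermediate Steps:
$u{\left(M,K \right)} = \frac{\left(5 + K\right) \left(K + M\right)}{4}$ ($u{\left(M,K \right)} = \frac{\left(M + K\right) \left(K + 5\right)}{4} = \frac{\left(K + M\right) \left(5 + K\right)}{4} = \frac{\left(5 + K\right) \left(K + M\right)}{4}$)
$R{\left(A,q \right)} = \frac{21}{2} + A + \frac{q}{4}$ ($R{\left(A,q \right)} = 9 + \left(\left(A + q\right) + \left(\frac{\left(-2\right)^{2}}{4} + \frac{5}{4} \left(-2\right) + \frac{5 q}{4} + \frac{1}{4} \left(-2\right) q\right) \left(3 - 4\right)\right) = 9 + \left(\left(A + q\right) + \left(\frac{1}{4} \cdot 4 - \frac{5}{2} + \frac{5 q}{4} - \frac{q}{2}\right) \left(3 - 4\right)\right) = 9 + \left(\left(A + q\right) + \left(1 - \frac{5}{2} + \frac{5 q}{4} - \frac{q}{2}\right) \left(-1\right)\right) = 9 + \left(\left(A + q\right) + \left(- \frac{3}{2} + \frac{3 q}{4}\right) \left(-1\right)\right) = 9 - \left(- \frac{3}{2} - A - \frac{q}{4}\right) = 9 + \left(\frac{3}{2} + A + \frac{q}{4}\right) = \frac{21}{2} + A + \frac{q}{4}$)
$f \left(-3 + 4\right) R{\left(1,-2 \right)} = - 36 \left(-3 + 4\right) \left(\frac{21}{2} + 1 + \frac{1}{4} \left(-2\right)\right) = \left(-36\right) 1 \left(\frac{21}{2} + 1 - \frac{1}{2}\right) = \left(-36\right) 11 = -396$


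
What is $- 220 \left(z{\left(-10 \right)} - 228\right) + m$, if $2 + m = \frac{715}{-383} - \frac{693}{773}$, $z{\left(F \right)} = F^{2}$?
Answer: $\frac{8335611208}{296059} \approx 28155.0$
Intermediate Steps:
$m = - \frac{1410232}{296059}$ ($m = -2 + \left(\frac{715}{-383} - \frac{693}{773}\right) = -2 + \left(715 \left(- \frac{1}{383}\right) - \frac{693}{773}\right) = -2 - \frac{818114}{296059} = - \frac{1410232}{296059} \approx -4.7634$)
$- 220 \left(z{\left(-10 \right)} - 228\right) + m = - 220 \left(\left(-10\right)^{2} - 228\right) - \frac{1410232}{296059} = - 220 \left(100 - 228\right) - \frac{1410232}{296059} = \left(-220\right) \left(-128\right) - \frac{1410232}{296059} = 28160 - \frac{1410232}{296059} = \frac{8335611208}{296059}$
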